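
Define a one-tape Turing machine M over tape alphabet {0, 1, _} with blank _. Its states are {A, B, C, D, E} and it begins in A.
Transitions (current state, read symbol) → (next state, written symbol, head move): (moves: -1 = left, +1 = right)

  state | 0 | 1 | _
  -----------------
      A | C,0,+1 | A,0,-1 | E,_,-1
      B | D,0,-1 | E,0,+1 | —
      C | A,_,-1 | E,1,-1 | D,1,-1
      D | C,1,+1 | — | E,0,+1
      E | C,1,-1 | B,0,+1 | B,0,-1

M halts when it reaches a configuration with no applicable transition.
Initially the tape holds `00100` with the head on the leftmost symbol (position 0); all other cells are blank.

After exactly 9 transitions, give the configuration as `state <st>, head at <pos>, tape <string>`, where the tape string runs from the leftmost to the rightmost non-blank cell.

state B, head at 3, tape 00000

state=A head=0 tape=[0]0100   (A,0)→(C,0,+1)
state=C head=1 tape=0[0]100   (C,0)→(A,_,-1)
state=A head=0 tape=[0]_100   (A,0)→(C,0,+1)
state=C head=1 tape=0[_]100   (C,_)→(D,1,-1)
state=D head=0 tape=[0]1100   (D,0)→(C,1,+1)
state=C head=1 tape=1[1]100   (C,1)→(E,1,-1)
state=E head=0 tape=[1]1100   (E,1)→(B,0,+1)
state=B head=1 tape=0[1]100   (B,1)→(E,0,+1)
state=E head=2 tape=00[1]00   (E,1)→(B,0,+1)
state=B head=3 tape=000[0]0
After 9 steps: state B, head at 3, tape 00000.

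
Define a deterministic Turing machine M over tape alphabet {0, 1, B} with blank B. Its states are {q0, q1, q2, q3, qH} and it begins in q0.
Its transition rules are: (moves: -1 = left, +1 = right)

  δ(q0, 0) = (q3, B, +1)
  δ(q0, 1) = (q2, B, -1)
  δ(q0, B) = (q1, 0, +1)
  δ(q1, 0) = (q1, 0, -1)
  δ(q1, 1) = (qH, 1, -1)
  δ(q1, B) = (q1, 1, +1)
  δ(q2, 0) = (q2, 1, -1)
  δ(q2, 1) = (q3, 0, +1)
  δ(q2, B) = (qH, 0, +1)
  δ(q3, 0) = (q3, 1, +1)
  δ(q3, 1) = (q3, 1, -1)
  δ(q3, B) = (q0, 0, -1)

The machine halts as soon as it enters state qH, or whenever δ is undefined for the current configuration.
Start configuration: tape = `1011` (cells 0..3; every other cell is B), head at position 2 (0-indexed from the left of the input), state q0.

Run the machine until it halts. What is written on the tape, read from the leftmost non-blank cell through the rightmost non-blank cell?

state=q0 head=2 tape=BBBB10[1]1   (q0,1)→(q2,B,-1)
state=q2 head=1 tape=BBBB1[0]B1   (q2,0)→(q2,1,-1)
state=q2 head=0 tape=BBBB[1]1B1   (q2,1)→(q3,0,+1)
state=q3 head=1 tape=BBBB0[1]B1   (q3,1)→(q3,1,-1)
state=q3 head=0 tape=BBBB[0]1B1   (q3,0)→(q3,1,+1)
state=q3 head=1 tape=BBBB1[1]B1   (q3,1)→(q3,1,-1)
state=q3 head=0 tape=BBBB[1]1B1   (q3,1)→(q3,1,-1)
state=q3 head=-1 tape=BBB[B]11B1   (q3,B)→(q0,0,-1)
state=q0 head=-2 tape=BB[B]011B1   (q0,B)→(q1,0,+1)
state=q1 head=-1 tape=BB0[0]11B1   (q1,0)→(q1,0,-1)
state=q1 head=-2 tape=BB[0]011B1   (q1,0)→(q1,0,-1)
state=q1 head=-3 tape=B[B]0011B1   (q1,B)→(q1,1,+1)
state=q1 head=-2 tape=B1[0]011B1   (q1,0)→(q1,0,-1)
state=q1 head=-3 tape=B[1]0011B1   (q1,1)→(qH,1,-1)
state=qH head=-4 tape=[B]10011B1
The non-blank tape span at halt is 10011B1.

10011B1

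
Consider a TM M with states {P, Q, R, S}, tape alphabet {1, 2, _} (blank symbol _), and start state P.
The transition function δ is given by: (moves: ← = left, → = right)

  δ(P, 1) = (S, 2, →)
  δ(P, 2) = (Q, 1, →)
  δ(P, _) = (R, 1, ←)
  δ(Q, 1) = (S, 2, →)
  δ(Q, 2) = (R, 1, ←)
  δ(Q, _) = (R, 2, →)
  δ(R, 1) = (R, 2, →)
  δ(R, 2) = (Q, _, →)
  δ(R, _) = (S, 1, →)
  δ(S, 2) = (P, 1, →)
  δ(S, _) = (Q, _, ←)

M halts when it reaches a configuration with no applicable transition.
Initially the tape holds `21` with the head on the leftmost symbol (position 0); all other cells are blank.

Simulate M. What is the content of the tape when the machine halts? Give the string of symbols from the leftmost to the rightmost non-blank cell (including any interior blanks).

P | [2]1__   read 2 → write 1, move →, go to Q
Q | 1[1]__   read 1 → write 2, move →, go to S
S | 12[_]_   read _ → write _, move ←, go to Q
Q | 1[2]__   read 2 → write 1, move ←, go to R
R | [1]1__   read 1 → write 2, move →, go to R
R | 2[1]__   read 1 → write 2, move →, go to R
R | 22[_]_   read _ → write 1, move →, go to S
S | 221[_]   read _ → write _, move ←, go to Q
Q | 22[1]_   read 1 → write 2, move →, go to S
S | 222[_]   read _ → write _, move ←, go to Q
Q | 22[2]_   read 2 → write 1, move ←, go to R
R | 2[2]1_   read 2 → write _, move →, go to Q
Q | 2_[1]_   read 1 → write 2, move →, go to S
S | 2_2[_]   read _ → write _, move ←, go to Q
Q | 2_[2]_   read 2 → write 1, move ←, go to R
R | 2[_]1_   read _ → write 1, move →, go to S
S | 21[1]_
The non-blank tape span at halt is 211.

211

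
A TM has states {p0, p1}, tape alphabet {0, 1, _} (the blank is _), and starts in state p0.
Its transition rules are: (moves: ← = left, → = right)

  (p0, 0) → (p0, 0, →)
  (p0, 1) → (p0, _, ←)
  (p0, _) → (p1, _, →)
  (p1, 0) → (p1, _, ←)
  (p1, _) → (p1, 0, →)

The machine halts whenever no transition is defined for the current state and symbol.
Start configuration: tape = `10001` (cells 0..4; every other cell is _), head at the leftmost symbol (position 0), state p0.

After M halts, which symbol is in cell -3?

p0 | ___[1]0001   read 1 → write _, move ←, go to p0
p0 | __[_]_0001   read _ → write _, move →, go to p1
p1 | ___[_]0001   read _ → write 0, move →, go to p1
p1 | ___0[0]001   read 0 → write _, move ←, go to p1
p1 | ___[0]_001   read 0 → write _, move ←, go to p1
p1 | __[_]__001   read _ → write 0, move →, go to p1
p1 | __0[_]_001   read _ → write 0, move →, go to p1
p1 | __00[_]001   read _ → write 0, move →, go to p1
p1 | __000[0]01   read 0 → write _, move ←, go to p1
p1 | __00[0]_01   read 0 → write _, move ←, go to p1
p1 | __0[0]__01   read 0 → write _, move ←, go to p1
p1 | __[0]___01   read 0 → write _, move ←, go to p1
p1 | _[_]____01   read _ → write 0, move →, go to p1
p1 | _0[_]___01   read _ → write 0, move →, go to p1
p1 | _00[_]__01   read _ → write 0, move →, go to p1
p1 | _000[_]_01   read _ → write 0, move →, go to p1
p1 | _0000[_]01   read _ → write 0, move →, go to p1
p1 | _00000[0]1   read 0 → write _, move ←, go to p1
p1 | _0000[0]_1   read 0 → write _, move ←, go to p1
p1 | _000[0]__1   read 0 → write _, move ←, go to p1
p1 | _00[0]___1   read 0 → write _, move ←, go to p1
p1 | _0[0]____1   read 0 → write _, move ←, go to p1
p1 | _[0]_____1   read 0 → write _, move ←, go to p1
p1 | [_]______1   read _ → write 0, move →, go to p1
p1 | 0[_]_____1   read _ → write 0, move →, go to p1
p1 | 00[_]____1   read _ → write 0, move →, go to p1
p1 | 000[_]___1   read _ → write 0, move →, go to p1
p1 | 0000[_]__1   read _ → write 0, move →, go to p1
p1 | 00000[_]_1   read _ → write 0, move →, go to p1
p1 | 000000[_]1   read _ → write 0, move →, go to p1
p1 | 0000000[1]
Cell -3 holds 0 when M halts.

0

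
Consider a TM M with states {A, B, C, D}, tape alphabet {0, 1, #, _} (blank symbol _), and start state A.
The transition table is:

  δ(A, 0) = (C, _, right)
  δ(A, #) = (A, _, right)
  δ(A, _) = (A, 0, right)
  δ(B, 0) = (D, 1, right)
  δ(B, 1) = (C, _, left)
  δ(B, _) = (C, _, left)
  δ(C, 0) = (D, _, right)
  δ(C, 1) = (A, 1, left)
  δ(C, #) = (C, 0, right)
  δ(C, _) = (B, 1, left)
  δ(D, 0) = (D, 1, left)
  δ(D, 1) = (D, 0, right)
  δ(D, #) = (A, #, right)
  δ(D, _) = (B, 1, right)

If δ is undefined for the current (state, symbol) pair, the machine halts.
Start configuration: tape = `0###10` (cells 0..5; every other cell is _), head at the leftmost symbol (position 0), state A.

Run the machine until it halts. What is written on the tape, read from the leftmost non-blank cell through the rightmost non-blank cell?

00010

state=A head=0 tape=[0]###10   (A,0)→(C,_,right)
state=C head=1 tape=_[#]##10   (C,#)→(C,0,right)
state=C head=2 tape=_0[#]#10   (C,#)→(C,0,right)
state=C head=3 tape=_00[#]10   (C,#)→(C,0,right)
state=C head=4 tape=_000[1]0   (C,1)→(A,1,left)
state=A head=3 tape=_00[0]10   (A,0)→(C,_,right)
state=C head=4 tape=_00_[1]0   (C,1)→(A,1,left)
state=A head=3 tape=_00[_]10   (A,_)→(A,0,right)
state=A head=4 tape=_000[1]0
The non-blank tape span at halt is 00010.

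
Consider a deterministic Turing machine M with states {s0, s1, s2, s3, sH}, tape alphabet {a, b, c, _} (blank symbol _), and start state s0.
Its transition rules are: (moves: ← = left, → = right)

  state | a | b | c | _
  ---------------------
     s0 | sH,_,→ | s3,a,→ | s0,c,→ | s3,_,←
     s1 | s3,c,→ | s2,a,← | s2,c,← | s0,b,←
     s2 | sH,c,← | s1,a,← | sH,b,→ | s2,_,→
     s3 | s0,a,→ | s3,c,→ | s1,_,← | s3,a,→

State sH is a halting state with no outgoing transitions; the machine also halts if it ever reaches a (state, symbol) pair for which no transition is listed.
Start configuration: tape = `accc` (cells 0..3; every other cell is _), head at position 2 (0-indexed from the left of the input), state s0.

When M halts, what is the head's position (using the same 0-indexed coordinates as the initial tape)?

state=s0 head=2 tape=ac[c]c_   (s0,c)→(s0,c,→)
state=s0 head=3 tape=acc[c]_   (s0,c)→(s0,c,→)
state=s0 head=4 tape=accc[_]   (s0,_)→(s3,_,←)
state=s3 head=3 tape=acc[c]_   (s3,c)→(s1,_,←)
state=s1 head=2 tape=ac[c]__   (s1,c)→(s2,c,←)
state=s2 head=1 tape=a[c]c__   (s2,c)→(sH,b,→)
state=sH head=2 tape=ab[c]__
At halt the head is at cell 2.

2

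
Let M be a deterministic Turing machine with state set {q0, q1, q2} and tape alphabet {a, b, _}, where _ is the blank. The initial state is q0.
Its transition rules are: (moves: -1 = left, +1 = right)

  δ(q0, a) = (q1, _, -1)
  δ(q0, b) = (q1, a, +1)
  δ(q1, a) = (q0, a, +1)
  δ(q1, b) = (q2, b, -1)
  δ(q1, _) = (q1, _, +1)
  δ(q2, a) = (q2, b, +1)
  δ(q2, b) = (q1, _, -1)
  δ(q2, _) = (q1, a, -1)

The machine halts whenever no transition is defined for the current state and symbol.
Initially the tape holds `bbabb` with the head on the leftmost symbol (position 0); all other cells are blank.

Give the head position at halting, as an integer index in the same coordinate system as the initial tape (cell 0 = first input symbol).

state=q0 head=0 tape=__[b]babb   (q0,b)→(q1,a,+1)
state=q1 head=1 tape=__a[b]abb   (q1,b)→(q2,b,-1)
state=q2 head=0 tape=__[a]babb   (q2,a)→(q2,b,+1)
state=q2 head=1 tape=__b[b]abb   (q2,b)→(q1,_,-1)
state=q1 head=0 tape=__[b]_abb   (q1,b)→(q2,b,-1)
state=q2 head=-1 tape=_[_]b_abb   (q2,_)→(q1,a,-1)
state=q1 head=-2 tape=[_]ab_abb   (q1,_)→(q1,_,+1)
state=q1 head=-1 tape=_[a]b_abb   (q1,a)→(q0,a,+1)
state=q0 head=0 tape=_a[b]_abb   (q0,b)→(q1,a,+1)
state=q1 head=1 tape=_aa[_]abb   (q1,_)→(q1,_,+1)
state=q1 head=2 tape=_aa_[a]bb   (q1,a)→(q0,a,+1)
state=q0 head=3 tape=_aa_a[b]b   (q0,b)→(q1,a,+1)
state=q1 head=4 tape=_aa_aa[b]   (q1,b)→(q2,b,-1)
state=q2 head=3 tape=_aa_a[a]b   (q2,a)→(q2,b,+1)
state=q2 head=4 tape=_aa_ab[b]   (q2,b)→(q1,_,-1)
state=q1 head=3 tape=_aa_a[b]_   (q1,b)→(q2,b,-1)
state=q2 head=2 tape=_aa_[a]b_   (q2,a)→(q2,b,+1)
state=q2 head=3 tape=_aa_b[b]_   (q2,b)→(q1,_,-1)
state=q1 head=2 tape=_aa_[b]__   (q1,b)→(q2,b,-1)
state=q2 head=1 tape=_aa[_]b__   (q2,_)→(q1,a,-1)
state=q1 head=0 tape=_a[a]ab__   (q1,a)→(q0,a,+1)
state=q0 head=1 tape=_aa[a]b__   (q0,a)→(q1,_,-1)
state=q1 head=0 tape=_a[a]_b__   (q1,a)→(q0,a,+1)
state=q0 head=1 tape=_aa[_]b__
At halt the head is at cell 1.

1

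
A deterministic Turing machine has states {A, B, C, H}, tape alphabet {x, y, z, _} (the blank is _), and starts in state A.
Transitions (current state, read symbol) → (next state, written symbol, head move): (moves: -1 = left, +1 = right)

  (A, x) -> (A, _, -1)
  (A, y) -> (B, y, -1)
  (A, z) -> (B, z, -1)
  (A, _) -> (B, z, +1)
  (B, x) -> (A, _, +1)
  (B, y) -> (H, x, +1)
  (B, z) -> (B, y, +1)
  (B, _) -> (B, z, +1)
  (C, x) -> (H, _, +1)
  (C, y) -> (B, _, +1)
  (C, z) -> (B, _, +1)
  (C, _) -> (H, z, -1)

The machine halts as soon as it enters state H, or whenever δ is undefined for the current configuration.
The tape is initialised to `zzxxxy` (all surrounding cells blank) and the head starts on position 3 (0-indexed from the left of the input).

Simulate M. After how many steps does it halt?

11

A | zzx[x]xy_   read x → write _, move -1, go to A
A | zz[x]_xy_   read x → write _, move -1, go to A
A | z[z]__xy_   read z → write z, move -1, go to B
B | [z]z__xy_   read z → write y, move +1, go to B
B | y[z]__xy_   read z → write y, move +1, go to B
B | yy[_]_xy_   read _ → write z, move +1, go to B
B | yyz[_]xy_   read _ → write z, move +1, go to B
B | yyzz[x]y_   read x → write _, move +1, go to A
A | yyzz_[y]_   read y → write y, move -1, go to B
B | yyzz[_]y_   read _ → write z, move +1, go to B
B | yyzzz[y]_   read y → write x, move +1, go to H
H | yyzzzx[_]
M halts after 11 transitions.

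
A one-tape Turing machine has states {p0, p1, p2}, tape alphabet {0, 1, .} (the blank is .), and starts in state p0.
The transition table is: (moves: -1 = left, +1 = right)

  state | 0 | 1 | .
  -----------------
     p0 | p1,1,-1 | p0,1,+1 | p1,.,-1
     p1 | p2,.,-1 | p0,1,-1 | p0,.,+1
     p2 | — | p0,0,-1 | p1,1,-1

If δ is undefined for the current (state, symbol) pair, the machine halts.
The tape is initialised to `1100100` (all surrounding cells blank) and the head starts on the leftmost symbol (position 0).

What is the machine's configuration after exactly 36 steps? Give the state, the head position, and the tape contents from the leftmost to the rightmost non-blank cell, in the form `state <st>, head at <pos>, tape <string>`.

p0 | [1]100100.   read 1 → write 1, move +1, go to p0
p0 | 1[1]00100.   read 1 → write 1, move +1, go to p0
p0 | 11[0]0100.   read 0 → write 1, move -1, go to p1
p1 | 1[1]10100.   read 1 → write 1, move -1, go to p0
p0 | [1]110100.   read 1 → write 1, move +1, go to p0
p0 | 1[1]10100.   read 1 → write 1, move +1, go to p0
p0 | 11[1]0100.   read 1 → write 1, move +1, go to p0
p0 | 111[0]100.   read 0 → write 1, move -1, go to p1
p1 | 11[1]1100.   read 1 → write 1, move -1, go to p0
p0 | 1[1]11100.   read 1 → write 1, move +1, go to p0
p0 | 11[1]1100.   read 1 → write 1, move +1, go to p0
p0 | 111[1]100.   read 1 → write 1, move +1, go to p0
p0 | 1111[1]00.   read 1 → write 1, move +1, go to p0
p0 | 11111[0]0.   read 0 → write 1, move -1, go to p1
p1 | 1111[1]10.   read 1 → write 1, move -1, go to p0
p0 | 111[1]110.   read 1 → write 1, move +1, go to p0
p0 | 1111[1]10.   read 1 → write 1, move +1, go to p0
p0 | 11111[1]0.   read 1 → write 1, move +1, go to p0
p0 | 111111[0].   read 0 → write 1, move -1, go to p1
p1 | 11111[1]1.   read 1 → write 1, move -1, go to p0
p0 | 1111[1]11.   read 1 → write 1, move +1, go to p0
p0 | 11111[1]1.   read 1 → write 1, move +1, go to p0
p0 | 111111[1].   read 1 → write 1, move +1, go to p0
p0 | 1111111[.]   read . → write ., move -1, go to p1
p1 | 111111[1].   read 1 → write 1, move -1, go to p0
p0 | 11111[1]1.   read 1 → write 1, move +1, go to p0
p0 | 111111[1].   read 1 → write 1, move +1, go to p0
p0 | 1111111[.]   read . → write ., move -1, go to p1
p1 | 111111[1].   read 1 → write 1, move -1, go to p0
p0 | 11111[1]1.   read 1 → write 1, move +1, go to p0
p0 | 111111[1].   read 1 → write 1, move +1, go to p0
p0 | 1111111[.]   read . → write ., move -1, go to p1
p1 | 111111[1].   read 1 → write 1, move -1, go to p0
p0 | 11111[1]1.   read 1 → write 1, move +1, go to p0
p0 | 111111[1].   read 1 → write 1, move +1, go to p0
p0 | 1111111[.]   read . → write ., move -1, go to p1
p1 | 111111[1].
After 36 steps: state p1, head at 6, tape 1111111.

state p1, head at 6, tape 1111111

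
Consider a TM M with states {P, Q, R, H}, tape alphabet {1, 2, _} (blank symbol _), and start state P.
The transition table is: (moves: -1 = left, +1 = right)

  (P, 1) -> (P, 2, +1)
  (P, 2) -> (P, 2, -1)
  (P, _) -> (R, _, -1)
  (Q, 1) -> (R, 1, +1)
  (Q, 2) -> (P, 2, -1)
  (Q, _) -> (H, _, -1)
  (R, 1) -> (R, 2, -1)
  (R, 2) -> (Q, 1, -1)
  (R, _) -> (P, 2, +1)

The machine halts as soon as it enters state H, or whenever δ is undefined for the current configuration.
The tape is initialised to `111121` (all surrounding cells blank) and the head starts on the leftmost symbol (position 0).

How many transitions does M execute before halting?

state=P head=0 tape=____[1]11121   (P,1)→(P,2,+1)
state=P head=1 tape=____2[1]1121   (P,1)→(P,2,+1)
state=P head=2 tape=____22[1]121   (P,1)→(P,2,+1)
state=P head=3 tape=____222[1]21   (P,1)→(P,2,+1)
state=P head=4 tape=____2222[2]1   (P,2)→(P,2,-1)
state=P head=3 tape=____222[2]21   (P,2)→(P,2,-1)
state=P head=2 tape=____22[2]221   (P,2)→(P,2,-1)
state=P head=1 tape=____2[2]2221   (P,2)→(P,2,-1)
state=P head=0 tape=____[2]22221   (P,2)→(P,2,-1)
state=P head=-1 tape=___[_]222221   (P,_)→(R,_,-1)
state=R head=-2 tape=__[_]_222221   (R,_)→(P,2,+1)
state=P head=-1 tape=__2[_]222221   (P,_)→(R,_,-1)
state=R head=-2 tape=__[2]_222221   (R,2)→(Q,1,-1)
state=Q head=-3 tape=_[_]1_222221   (Q,_)→(H,_,-1)
state=H head=-4 tape=[_]_1_222221
M halts after 14 transitions.

14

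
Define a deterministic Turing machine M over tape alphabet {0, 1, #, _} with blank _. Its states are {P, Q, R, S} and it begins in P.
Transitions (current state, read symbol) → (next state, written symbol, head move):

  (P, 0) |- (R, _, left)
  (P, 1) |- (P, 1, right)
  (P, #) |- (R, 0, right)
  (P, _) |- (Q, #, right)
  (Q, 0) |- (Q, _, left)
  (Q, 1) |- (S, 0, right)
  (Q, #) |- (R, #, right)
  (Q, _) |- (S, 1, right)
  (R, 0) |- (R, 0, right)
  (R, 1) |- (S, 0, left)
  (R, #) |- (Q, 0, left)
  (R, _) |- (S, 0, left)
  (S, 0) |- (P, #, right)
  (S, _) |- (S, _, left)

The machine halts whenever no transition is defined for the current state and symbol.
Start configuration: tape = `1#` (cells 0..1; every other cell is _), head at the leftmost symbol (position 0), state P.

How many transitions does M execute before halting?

P | [1]#___   read 1 → write 1, move right, go to P
P | 1[#]___   read # → write 0, move right, go to R
R | 10[_]__   read _ → write 0, move left, go to S
S | 1[0]0__   read 0 → write #, move right, go to P
P | 1#[0]__   read 0 → write _, move left, go to R
R | 1[#]___   read # → write 0, move left, go to Q
Q | [1]0___   read 1 → write 0, move right, go to S
S | 0[0]___   read 0 → write #, move right, go to P
P | 0#[_]__   read _ → write #, move right, go to Q
Q | 0##[_]_   read _ → write 1, move right, go to S
S | 0##1[_]   read _ → write _, move left, go to S
S | 0##[1]_
M halts after 11 transitions.

11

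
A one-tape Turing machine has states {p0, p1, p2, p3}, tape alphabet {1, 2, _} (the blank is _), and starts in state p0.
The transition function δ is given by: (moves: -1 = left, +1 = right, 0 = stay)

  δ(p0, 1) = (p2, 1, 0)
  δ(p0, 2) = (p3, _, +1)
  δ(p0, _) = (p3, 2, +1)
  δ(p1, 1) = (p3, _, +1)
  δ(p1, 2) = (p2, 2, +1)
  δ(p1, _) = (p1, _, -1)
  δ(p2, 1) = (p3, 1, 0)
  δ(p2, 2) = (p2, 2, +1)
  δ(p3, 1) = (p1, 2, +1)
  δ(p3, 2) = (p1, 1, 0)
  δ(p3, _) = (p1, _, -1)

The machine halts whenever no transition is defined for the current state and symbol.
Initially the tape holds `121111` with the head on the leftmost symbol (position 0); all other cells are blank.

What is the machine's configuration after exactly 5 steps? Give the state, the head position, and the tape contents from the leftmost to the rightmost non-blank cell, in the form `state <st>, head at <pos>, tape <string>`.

state p3, head at 2, tape 221111

state=p0 head=0 tape=[1]21111   (p0,1)→(p2,1,0)
state=p2 head=0 tape=[1]21111   (p2,1)→(p3,1,0)
state=p3 head=0 tape=[1]21111   (p3,1)→(p1,2,+1)
state=p1 head=1 tape=2[2]1111   (p1,2)→(p2,2,+1)
state=p2 head=2 tape=22[1]111   (p2,1)→(p3,1,0)
state=p3 head=2 tape=22[1]111
After 5 steps: state p3, head at 2, tape 221111.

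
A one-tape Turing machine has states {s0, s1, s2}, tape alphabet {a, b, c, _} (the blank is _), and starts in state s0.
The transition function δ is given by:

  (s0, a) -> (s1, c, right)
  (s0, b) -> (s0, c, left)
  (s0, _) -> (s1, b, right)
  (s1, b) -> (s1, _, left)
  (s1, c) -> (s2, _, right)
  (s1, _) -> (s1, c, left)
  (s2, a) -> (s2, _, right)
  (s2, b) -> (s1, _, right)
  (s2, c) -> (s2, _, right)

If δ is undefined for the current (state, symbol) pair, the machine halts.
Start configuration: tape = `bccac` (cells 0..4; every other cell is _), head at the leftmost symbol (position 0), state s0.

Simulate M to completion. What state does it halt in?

state=s0 head=0 tape=_[b]ccac_   (s0,b)→(s0,c,left)
state=s0 head=-1 tape=[_]cccac_   (s0,_)→(s1,b,right)
state=s1 head=0 tape=b[c]ccac_   (s1,c)→(s2,_,right)
state=s2 head=1 tape=b_[c]cac_   (s2,c)→(s2,_,right)
state=s2 head=2 tape=b__[c]ac_   (s2,c)→(s2,_,right)
state=s2 head=3 tape=b___[a]c_   (s2,a)→(s2,_,right)
state=s2 head=4 tape=b____[c]_   (s2,c)→(s2,_,right)
state=s2 head=5 tape=b_____[_]
No transition is defined for (s2, _); M halts in state s2.

s2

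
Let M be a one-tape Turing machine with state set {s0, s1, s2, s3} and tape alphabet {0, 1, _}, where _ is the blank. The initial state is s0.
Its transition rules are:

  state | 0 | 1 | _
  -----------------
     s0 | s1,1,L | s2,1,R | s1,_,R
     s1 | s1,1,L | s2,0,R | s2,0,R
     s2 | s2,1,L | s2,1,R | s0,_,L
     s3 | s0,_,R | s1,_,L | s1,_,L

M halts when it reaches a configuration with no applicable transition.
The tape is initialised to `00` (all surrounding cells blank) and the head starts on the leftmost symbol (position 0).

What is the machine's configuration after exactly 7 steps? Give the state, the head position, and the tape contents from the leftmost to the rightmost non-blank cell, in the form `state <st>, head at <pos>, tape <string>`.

state=s0 head=0 tape=_[0]0_   (s0,0)→(s1,1,L)
state=s1 head=-1 tape=[_]10_   (s1,_)→(s2,0,R)
state=s2 head=0 tape=0[1]0_   (s2,1)→(s2,1,R)
state=s2 head=1 tape=01[0]_   (s2,0)→(s2,1,L)
state=s2 head=0 tape=0[1]1_   (s2,1)→(s2,1,R)
state=s2 head=1 tape=01[1]_   (s2,1)→(s2,1,R)
state=s2 head=2 tape=011[_]   (s2,_)→(s0,_,L)
state=s0 head=1 tape=01[1]_
After 7 steps: state s0, head at 1, tape 011.

state s0, head at 1, tape 011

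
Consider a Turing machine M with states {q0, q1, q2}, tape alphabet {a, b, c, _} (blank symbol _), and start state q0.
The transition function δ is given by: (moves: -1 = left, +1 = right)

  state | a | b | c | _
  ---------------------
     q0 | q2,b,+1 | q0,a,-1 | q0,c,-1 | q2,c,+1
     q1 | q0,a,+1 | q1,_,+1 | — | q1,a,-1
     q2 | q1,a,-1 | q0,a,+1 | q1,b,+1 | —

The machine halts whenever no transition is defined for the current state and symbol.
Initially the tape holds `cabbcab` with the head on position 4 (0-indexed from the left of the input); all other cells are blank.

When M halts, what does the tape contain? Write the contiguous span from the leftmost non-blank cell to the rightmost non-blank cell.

q0 | cabb[c]ab__   read c → write c, move -1, go to q0
q0 | cab[b]cab__   read b → write a, move -1, go to q0
q0 | ca[b]acab__   read b → write a, move -1, go to q0
q0 | c[a]aacab__   read a → write b, move +1, go to q2
q2 | cb[a]acab__   read a → write a, move -1, go to q1
q1 | c[b]aacab__   read b → write _, move +1, go to q1
q1 | c_[a]acab__   read a → write a, move +1, go to q0
q0 | c_a[a]cab__   read a → write b, move +1, go to q2
q2 | c_ab[c]ab__   read c → write b, move +1, go to q1
q1 | c_abb[a]b__   read a → write a, move +1, go to q0
q0 | c_abba[b]__   read b → write a, move -1, go to q0
q0 | c_abb[a]a__   read a → write b, move +1, go to q2
q2 | c_abbb[a]__   read a → write a, move -1, go to q1
q1 | c_abb[b]a__   read b → write _, move +1, go to q1
q1 | c_abb_[a]__   read a → write a, move +1, go to q0
q0 | c_abb_a[_]_   read _ → write c, move +1, go to q2
q2 | c_abb_ac[_]
The non-blank tape span at halt is c_abb_ac.

c_abb_ac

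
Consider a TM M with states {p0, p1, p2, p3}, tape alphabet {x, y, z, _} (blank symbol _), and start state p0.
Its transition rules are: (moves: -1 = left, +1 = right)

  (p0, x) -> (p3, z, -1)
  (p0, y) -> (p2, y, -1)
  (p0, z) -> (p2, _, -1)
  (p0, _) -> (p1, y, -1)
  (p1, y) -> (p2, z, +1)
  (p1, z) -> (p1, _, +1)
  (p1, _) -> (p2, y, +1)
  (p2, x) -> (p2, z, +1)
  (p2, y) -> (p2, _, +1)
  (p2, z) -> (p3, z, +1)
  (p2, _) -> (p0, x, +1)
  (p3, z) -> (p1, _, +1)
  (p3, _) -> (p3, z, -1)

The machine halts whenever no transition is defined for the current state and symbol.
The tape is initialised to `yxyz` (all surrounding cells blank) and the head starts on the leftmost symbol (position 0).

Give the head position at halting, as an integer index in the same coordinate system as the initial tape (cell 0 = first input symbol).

6

p0 | _[y]xyz____   read y → write y, move -1, go to p2
p2 | [_]yxyz____   read _ → write x, move +1, go to p0
p0 | x[y]xyz____   read y → write y, move -1, go to p2
p2 | [x]yxyz____   read x → write z, move +1, go to p2
p2 | z[y]xyz____   read y → write _, move +1, go to p2
p2 | z_[x]yz____   read x → write z, move +1, go to p2
p2 | z_z[y]z____   read y → write _, move +1, go to p2
p2 | z_z_[z]____   read z → write z, move +1, go to p3
p3 | z_z_z[_]___   read _ → write z, move -1, go to p3
p3 | z_z_[z]z___   read z → write _, move +1, go to p1
p1 | z_z__[z]___   read z → write _, move +1, go to p1
p1 | z_z___[_]__   read _ → write y, move +1, go to p2
p2 | z_z___y[_]_   read _ → write x, move +1, go to p0
p0 | z_z___yx[_]   read _ → write y, move -1, go to p1
p1 | z_z___y[x]y
At halt the head is at cell 6.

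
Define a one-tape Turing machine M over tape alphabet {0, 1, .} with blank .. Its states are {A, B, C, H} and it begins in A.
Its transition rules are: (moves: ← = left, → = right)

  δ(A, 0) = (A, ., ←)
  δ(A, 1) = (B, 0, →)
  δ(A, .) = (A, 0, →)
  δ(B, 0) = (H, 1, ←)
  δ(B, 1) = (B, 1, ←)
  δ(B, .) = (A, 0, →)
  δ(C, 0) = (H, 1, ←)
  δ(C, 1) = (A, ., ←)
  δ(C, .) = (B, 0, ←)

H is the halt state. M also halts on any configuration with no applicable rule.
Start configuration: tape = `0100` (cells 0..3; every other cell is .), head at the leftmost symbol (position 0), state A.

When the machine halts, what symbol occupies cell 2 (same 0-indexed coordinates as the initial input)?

1

state=A head=0 tape=.[0]100   (A,0)→(A,.,←)
state=A head=-1 tape=[.].100   (A,.)→(A,0,→)
state=A head=0 tape=0[.]100   (A,.)→(A,0,→)
state=A head=1 tape=00[1]00   (A,1)→(B,0,→)
state=B head=2 tape=000[0]0   (B,0)→(H,1,←)
state=H head=1 tape=00[0]10
Cell 2 holds 1 when M halts.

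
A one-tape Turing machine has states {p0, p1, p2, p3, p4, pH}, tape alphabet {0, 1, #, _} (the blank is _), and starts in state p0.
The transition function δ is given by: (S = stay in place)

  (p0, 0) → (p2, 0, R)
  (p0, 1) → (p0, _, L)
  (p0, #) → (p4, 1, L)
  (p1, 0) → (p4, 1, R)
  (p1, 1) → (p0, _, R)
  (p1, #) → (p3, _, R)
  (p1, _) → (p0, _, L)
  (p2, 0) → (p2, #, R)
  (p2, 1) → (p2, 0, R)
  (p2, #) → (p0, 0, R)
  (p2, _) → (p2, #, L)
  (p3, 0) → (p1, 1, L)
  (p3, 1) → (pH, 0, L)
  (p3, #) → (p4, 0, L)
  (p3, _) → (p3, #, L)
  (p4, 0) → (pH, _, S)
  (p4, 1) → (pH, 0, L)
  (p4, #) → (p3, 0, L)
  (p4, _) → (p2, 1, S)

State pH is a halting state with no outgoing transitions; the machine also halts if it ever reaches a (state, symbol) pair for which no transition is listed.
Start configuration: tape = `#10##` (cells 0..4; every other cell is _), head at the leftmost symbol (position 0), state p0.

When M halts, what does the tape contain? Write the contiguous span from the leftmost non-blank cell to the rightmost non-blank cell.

p0 | _[#]10##   read # → write 1, move L, go to p4
p4 | [_]110##   read _ → write 1, move S, go to p2
p2 | [1]110##   read 1 → write 0, move R, go to p2
p2 | 0[1]10##   read 1 → write 0, move R, go to p2
p2 | 00[1]0##   read 1 → write 0, move R, go to p2
p2 | 000[0]##   read 0 → write #, move R, go to p2
p2 | 000#[#]#   read # → write 0, move R, go to p0
p0 | 000#0[#]   read # → write 1, move L, go to p4
p4 | 000#[0]1   read 0 → write _, move S, go to pH
pH | 000#[_]1
The non-blank tape span at halt is 000#_1.

000#_1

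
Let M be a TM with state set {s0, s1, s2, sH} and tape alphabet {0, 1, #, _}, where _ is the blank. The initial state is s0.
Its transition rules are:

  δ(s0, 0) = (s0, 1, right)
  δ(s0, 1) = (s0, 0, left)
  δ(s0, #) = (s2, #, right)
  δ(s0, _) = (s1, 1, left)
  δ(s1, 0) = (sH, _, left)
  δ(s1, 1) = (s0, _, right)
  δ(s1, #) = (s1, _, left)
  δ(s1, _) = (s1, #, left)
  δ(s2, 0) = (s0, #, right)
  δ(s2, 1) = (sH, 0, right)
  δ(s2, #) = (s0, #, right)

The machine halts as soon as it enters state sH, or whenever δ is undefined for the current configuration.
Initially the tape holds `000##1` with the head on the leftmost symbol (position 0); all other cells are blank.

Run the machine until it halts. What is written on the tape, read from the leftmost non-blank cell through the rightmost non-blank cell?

1_#0__1

state=s0 head=0 tape=[0]00##1_   (s0,0)→(s0,1,right)
state=s0 head=1 tape=1[0]0##1_   (s0,0)→(s0,1,right)
state=s0 head=2 tape=11[0]##1_   (s0,0)→(s0,1,right)
state=s0 head=3 tape=111[#]#1_   (s0,#)→(s2,#,right)
state=s2 head=4 tape=111#[#]1_   (s2,#)→(s0,#,right)
state=s0 head=5 tape=111##[1]_   (s0,1)→(s0,0,left)
state=s0 head=4 tape=111#[#]0_   (s0,#)→(s2,#,right)
state=s2 head=5 tape=111##[0]_   (s2,0)→(s0,#,right)
state=s0 head=6 tape=111###[_]   (s0,_)→(s1,1,left)
state=s1 head=5 tape=111##[#]1   (s1,#)→(s1,_,left)
state=s1 head=4 tape=111#[#]_1   (s1,#)→(s1,_,left)
state=s1 head=3 tape=111[#]__1   (s1,#)→(s1,_,left)
state=s1 head=2 tape=11[1]___1   (s1,1)→(s0,_,right)
state=s0 head=3 tape=11_[_]__1   (s0,_)→(s1,1,left)
state=s1 head=2 tape=11[_]1__1   (s1,_)→(s1,#,left)
state=s1 head=1 tape=1[1]#1__1   (s1,1)→(s0,_,right)
state=s0 head=2 tape=1_[#]1__1   (s0,#)→(s2,#,right)
state=s2 head=3 tape=1_#[1]__1   (s2,1)→(sH,0,right)
state=sH head=4 tape=1_#0[_]_1
The non-blank tape span at halt is 1_#0__1.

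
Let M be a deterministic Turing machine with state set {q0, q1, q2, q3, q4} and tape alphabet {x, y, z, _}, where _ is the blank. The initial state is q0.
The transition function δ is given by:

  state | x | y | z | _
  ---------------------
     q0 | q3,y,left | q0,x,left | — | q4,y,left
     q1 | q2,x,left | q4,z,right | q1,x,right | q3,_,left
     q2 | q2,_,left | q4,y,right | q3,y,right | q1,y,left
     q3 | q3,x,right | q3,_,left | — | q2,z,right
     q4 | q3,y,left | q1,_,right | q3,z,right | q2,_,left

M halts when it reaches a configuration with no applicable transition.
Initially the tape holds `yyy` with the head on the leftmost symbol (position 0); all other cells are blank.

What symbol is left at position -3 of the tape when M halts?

x

state=q0 head=0 tape=_____[y]yy   (q0,y)→(q0,x,left)
state=q0 head=-1 tape=____[_]xyy   (q0,_)→(q4,y,left)
state=q4 head=-2 tape=___[_]yxyy   (q4,_)→(q2,_,left)
state=q2 head=-3 tape=__[_]_yxyy   (q2,_)→(q1,y,left)
state=q1 head=-4 tape=_[_]y_yxyy   (q1,_)→(q3,_,left)
state=q3 head=-5 tape=[_]_y_yxyy   (q3,_)→(q2,z,right)
state=q2 head=-4 tape=z[_]y_yxyy   (q2,_)→(q1,y,left)
state=q1 head=-5 tape=[z]yy_yxyy   (q1,z)→(q1,x,right)
state=q1 head=-4 tape=x[y]y_yxyy   (q1,y)→(q4,z,right)
state=q4 head=-3 tape=xz[y]_yxyy   (q4,y)→(q1,_,right)
state=q1 head=-2 tape=xz_[_]yxyy   (q1,_)→(q3,_,left)
state=q3 head=-3 tape=xz[_]_yxyy   (q3,_)→(q2,z,right)
state=q2 head=-2 tape=xzz[_]yxyy   (q2,_)→(q1,y,left)
state=q1 head=-3 tape=xz[z]yyxyy   (q1,z)→(q1,x,right)
state=q1 head=-2 tape=xzx[y]yxyy   (q1,y)→(q4,z,right)
state=q4 head=-1 tape=xzxz[y]xyy   (q4,y)→(q1,_,right)
state=q1 head=0 tape=xzxz_[x]yy   (q1,x)→(q2,x,left)
state=q2 head=-1 tape=xzxz[_]xyy   (q2,_)→(q1,y,left)
state=q1 head=-2 tape=xzx[z]yxyy   (q1,z)→(q1,x,right)
state=q1 head=-1 tape=xzxx[y]xyy   (q1,y)→(q4,z,right)
state=q4 head=0 tape=xzxxz[x]yy   (q4,x)→(q3,y,left)
state=q3 head=-1 tape=xzxx[z]yyy
Cell -3 holds x when M halts.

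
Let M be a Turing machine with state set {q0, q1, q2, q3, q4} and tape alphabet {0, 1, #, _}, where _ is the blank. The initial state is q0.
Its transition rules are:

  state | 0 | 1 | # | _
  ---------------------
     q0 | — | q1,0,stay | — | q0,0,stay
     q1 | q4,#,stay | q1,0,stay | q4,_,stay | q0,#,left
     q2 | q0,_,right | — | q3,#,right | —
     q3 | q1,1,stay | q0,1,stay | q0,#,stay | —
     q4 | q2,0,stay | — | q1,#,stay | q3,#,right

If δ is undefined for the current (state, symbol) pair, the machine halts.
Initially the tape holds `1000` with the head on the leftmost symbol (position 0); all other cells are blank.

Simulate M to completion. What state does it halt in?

q0 | [1]000_   read 1 → write 0, move stay, go to q1
q1 | [0]000_   read 0 → write #, move stay, go to q4
q4 | [#]000_   read # → write #, move stay, go to q1
q1 | [#]000_   read # → write _, move stay, go to q4
q4 | [_]000_   read _ → write #, move right, go to q3
q3 | #[0]00_   read 0 → write 1, move stay, go to q1
q1 | #[1]00_   read 1 → write 0, move stay, go to q1
q1 | #[0]00_   read 0 → write #, move stay, go to q4
q4 | #[#]00_   read # → write #, move stay, go to q1
q1 | #[#]00_   read # → write _, move stay, go to q4
q4 | #[_]00_   read _ → write #, move right, go to q3
q3 | ##[0]0_   read 0 → write 1, move stay, go to q1
q1 | ##[1]0_   read 1 → write 0, move stay, go to q1
q1 | ##[0]0_   read 0 → write #, move stay, go to q4
q4 | ##[#]0_   read # → write #, move stay, go to q1
q1 | ##[#]0_   read # → write _, move stay, go to q4
q4 | ##[_]0_   read _ → write #, move right, go to q3
q3 | ###[0]_   read 0 → write 1, move stay, go to q1
q1 | ###[1]_   read 1 → write 0, move stay, go to q1
q1 | ###[0]_   read 0 → write #, move stay, go to q4
q4 | ###[#]_   read # → write #, move stay, go to q1
q1 | ###[#]_   read # → write _, move stay, go to q4
q4 | ###[_]_   read _ → write #, move right, go to q3
q3 | ####[_]
No transition is defined for (q3, _); M halts in state q3.

q3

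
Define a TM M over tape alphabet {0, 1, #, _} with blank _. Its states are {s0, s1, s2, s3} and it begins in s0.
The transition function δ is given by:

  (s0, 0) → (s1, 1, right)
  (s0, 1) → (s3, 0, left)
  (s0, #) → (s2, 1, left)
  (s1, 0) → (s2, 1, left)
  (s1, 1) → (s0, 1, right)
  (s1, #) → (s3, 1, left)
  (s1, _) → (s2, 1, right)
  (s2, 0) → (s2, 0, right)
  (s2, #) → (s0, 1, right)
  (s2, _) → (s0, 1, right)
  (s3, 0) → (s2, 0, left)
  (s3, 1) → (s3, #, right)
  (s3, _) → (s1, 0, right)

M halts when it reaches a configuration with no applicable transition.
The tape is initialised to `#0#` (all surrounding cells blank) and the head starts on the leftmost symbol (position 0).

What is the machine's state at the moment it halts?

s2

s0 | _[#]0#   read # → write 1, move left, go to s2
s2 | [_]10#   read _ → write 1, move right, go to s0
s0 | 1[1]0#   read 1 → write 0, move left, go to s3
s3 | [1]00#   read 1 → write #, move right, go to s3
s3 | #[0]0#   read 0 → write 0, move left, go to s2
s2 | [#]00#   read # → write 1, move right, go to s0
s0 | 1[0]0#   read 0 → write 1, move right, go to s1
s1 | 11[0]#   read 0 → write 1, move left, go to s2
s2 | 1[1]1#
No transition is defined for (s2, 1); M halts in state s2.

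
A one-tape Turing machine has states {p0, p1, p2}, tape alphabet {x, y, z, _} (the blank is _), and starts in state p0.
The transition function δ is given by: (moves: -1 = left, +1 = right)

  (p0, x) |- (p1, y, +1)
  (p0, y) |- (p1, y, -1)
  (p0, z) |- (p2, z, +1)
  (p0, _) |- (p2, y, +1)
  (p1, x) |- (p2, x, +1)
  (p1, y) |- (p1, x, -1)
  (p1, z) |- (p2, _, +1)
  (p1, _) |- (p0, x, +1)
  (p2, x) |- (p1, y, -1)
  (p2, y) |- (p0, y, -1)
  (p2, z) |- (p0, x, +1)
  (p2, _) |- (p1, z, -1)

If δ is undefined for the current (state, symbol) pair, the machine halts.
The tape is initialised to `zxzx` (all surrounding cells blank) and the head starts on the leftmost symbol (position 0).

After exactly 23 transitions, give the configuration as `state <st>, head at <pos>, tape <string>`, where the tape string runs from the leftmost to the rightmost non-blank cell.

state p2, head at -1, tape xxxxzx

p0 | __[z]xzx   read z → write z, move +1, go to p2
p2 | __z[x]zx   read x → write y, move -1, go to p1
p1 | __[z]yzx   read z → write _, move +1, go to p2
p2 | ___[y]zx   read y → write y, move -1, go to p0
p0 | __[_]yzx   read _ → write y, move +1, go to p2
p2 | __y[y]zx   read y → write y, move -1, go to p0
p0 | __[y]yzx   read y → write y, move -1, go to p1
p1 | _[_]yyzx   read _ → write x, move +1, go to p0
p0 | _x[y]yzx   read y → write y, move -1, go to p1
p1 | _[x]yyzx   read x → write x, move +1, go to p2
p2 | _x[y]yzx   read y → write y, move -1, go to p0
p0 | _[x]yyzx   read x → write y, move +1, go to p1
p1 | _y[y]yzx   read y → write x, move -1, go to p1
p1 | _[y]xyzx   read y → write x, move -1, go to p1
p1 | [_]xxyzx   read _ → write x, move +1, go to p0
p0 | x[x]xyzx   read x → write y, move +1, go to p1
p1 | xy[x]yzx   read x → write x, move +1, go to p2
p2 | xyx[y]zx   read y → write y, move -1, go to p0
p0 | xy[x]yzx   read x → write y, move +1, go to p1
p1 | xyy[y]zx   read y → write x, move -1, go to p1
p1 | xy[y]xzx   read y → write x, move -1, go to p1
p1 | x[y]xxzx   read y → write x, move -1, go to p1
p1 | [x]xxxzx   read x → write x, move +1, go to p2
p2 | x[x]xxzx
After 23 steps: state p2, head at -1, tape xxxxzx.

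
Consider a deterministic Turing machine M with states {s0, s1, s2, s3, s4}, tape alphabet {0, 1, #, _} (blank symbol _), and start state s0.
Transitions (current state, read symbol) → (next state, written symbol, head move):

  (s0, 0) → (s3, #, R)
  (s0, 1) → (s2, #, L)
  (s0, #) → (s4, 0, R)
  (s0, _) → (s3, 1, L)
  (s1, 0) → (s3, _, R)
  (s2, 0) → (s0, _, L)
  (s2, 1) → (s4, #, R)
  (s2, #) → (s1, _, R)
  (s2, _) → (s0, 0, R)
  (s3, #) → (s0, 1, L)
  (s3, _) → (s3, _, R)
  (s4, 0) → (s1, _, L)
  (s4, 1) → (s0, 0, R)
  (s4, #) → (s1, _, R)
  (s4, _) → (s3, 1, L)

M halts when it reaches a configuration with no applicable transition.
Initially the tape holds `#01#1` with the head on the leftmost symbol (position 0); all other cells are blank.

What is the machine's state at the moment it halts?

s3

s0 | [#]01#1   read # → write 0, move R, go to s4
s4 | 0[0]1#1   read 0 → write _, move L, go to s1
s1 | [0]_1#1   read 0 → write _, move R, go to s3
s3 | _[_]1#1   read _ → write _, move R, go to s3
s3 | __[1]#1
No transition is defined for (s3, 1); M halts in state s3.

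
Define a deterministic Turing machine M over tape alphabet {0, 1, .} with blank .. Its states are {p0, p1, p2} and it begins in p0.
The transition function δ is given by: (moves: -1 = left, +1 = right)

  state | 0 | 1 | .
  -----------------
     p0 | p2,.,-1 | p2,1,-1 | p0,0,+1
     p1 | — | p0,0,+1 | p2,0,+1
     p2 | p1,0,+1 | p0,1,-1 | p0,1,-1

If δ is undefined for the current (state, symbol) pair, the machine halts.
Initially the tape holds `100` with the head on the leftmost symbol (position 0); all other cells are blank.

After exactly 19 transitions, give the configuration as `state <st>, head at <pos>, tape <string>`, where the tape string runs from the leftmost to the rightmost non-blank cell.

state=p0 head=0 tape=..[1]00..   (p0,1)→(p2,1,-1)
state=p2 head=-1 tape=.[.]100..   (p2,.)→(p0,1,-1)
state=p0 head=-2 tape=[.]1100..   (p0,.)→(p0,0,+1)
state=p0 head=-1 tape=0[1]100..   (p0,1)→(p2,1,-1)
state=p2 head=-2 tape=[0]1100..   (p2,0)→(p1,0,+1)
state=p1 head=-1 tape=0[1]100..   (p1,1)→(p0,0,+1)
state=p0 head=0 tape=00[1]00..   (p0,1)→(p2,1,-1)
state=p2 head=-1 tape=0[0]100..   (p2,0)→(p1,0,+1)
state=p1 head=0 tape=00[1]00..   (p1,1)→(p0,0,+1)
state=p0 head=1 tape=000[0]0..   (p0,0)→(p2,.,-1)
state=p2 head=0 tape=00[0].0..   (p2,0)→(p1,0,+1)
state=p1 head=1 tape=000[.]0..   (p1,.)→(p2,0,+1)
state=p2 head=2 tape=0000[0]..   (p2,0)→(p1,0,+1)
state=p1 head=3 tape=00000[.].   (p1,.)→(p2,0,+1)
state=p2 head=4 tape=000000[.]   (p2,.)→(p0,1,-1)
state=p0 head=3 tape=00000[0]1   (p0,0)→(p2,.,-1)
state=p2 head=2 tape=0000[0].1   (p2,0)→(p1,0,+1)
state=p1 head=3 tape=00000[.]1   (p1,.)→(p2,0,+1)
state=p2 head=4 tape=000000[1]   (p2,1)→(p0,1,-1)
state=p0 head=3 tape=00000[0]1
After 19 steps: state p0, head at 3, tape 0000001.

state p0, head at 3, tape 0000001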